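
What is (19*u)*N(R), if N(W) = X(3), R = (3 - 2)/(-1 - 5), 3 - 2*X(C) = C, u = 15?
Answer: 0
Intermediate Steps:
X(C) = 3/2 - C/2
R = -1/6 (R = 1/(-6) = 1*(-1/6) = -1/6 ≈ -0.16667)
N(W) = 0 (N(W) = 3/2 - 1/2*3 = 3/2 - 3/2 = 0)
(19*u)*N(R) = (19*15)*0 = 285*0 = 0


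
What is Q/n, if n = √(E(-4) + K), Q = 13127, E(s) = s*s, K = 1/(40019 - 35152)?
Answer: 13127*√379007891/77873 ≈ 3281.7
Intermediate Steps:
K = 1/4867 ≈ 0.00020547
E(s) = s²
n = √379007891/4867 (n = √((-4)² + 1/4867) = √(16 + 1/4867) = √(77873/4867) = √379007891/4867 ≈ 4.0000)
Q/n = 13127/((√379007891/4867)) = 13127*(√379007891/77873) = 13127*√379007891/77873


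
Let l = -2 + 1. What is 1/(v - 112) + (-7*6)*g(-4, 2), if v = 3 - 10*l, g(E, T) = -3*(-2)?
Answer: -24949/99 ≈ -252.01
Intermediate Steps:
l = -1
g(E, T) = 6
v = 13 (v = 3 - 10*(-1) = 3 + 10 = 13)
1/(v - 112) + (-7*6)*g(-4, 2) = 1/(13 - 112) - 7*6*6 = 1/(-99) - 42*6 = -1/99 - 252 = -24949/99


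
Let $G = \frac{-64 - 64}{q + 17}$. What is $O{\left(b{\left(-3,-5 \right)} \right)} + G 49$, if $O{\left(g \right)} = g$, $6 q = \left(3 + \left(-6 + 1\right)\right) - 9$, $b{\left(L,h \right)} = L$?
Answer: $- \frac{5415}{13} \approx -416.54$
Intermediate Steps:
$q = - \frac{11}{6}$ ($q = \frac{\left(3 + \left(-6 + 1\right)\right) - 9}{6} = \frac{\left(3 - 5\right) - 9}{6} = \frac{-2 - 9}{6} = \frac{1}{6} \left(-11\right) = - \frac{11}{6} \approx -1.8333$)
$G = - \frac{768}{91}$ ($G = \frac{-64 - 64}{- \frac{11}{6} + 17} = - \frac{128}{\frac{91}{6}} = \left(-128\right) \frac{6}{91} = - \frac{768}{91} \approx -8.4396$)
$O{\left(b{\left(-3,-5 \right)} \right)} + G 49 = -3 - \frac{5376}{13} = - \frac{5415}{13}$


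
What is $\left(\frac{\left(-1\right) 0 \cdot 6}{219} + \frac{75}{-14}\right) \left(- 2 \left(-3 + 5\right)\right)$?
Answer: $\frac{150}{7} \approx 21.429$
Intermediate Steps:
$\left(\frac{\left(-1\right) 0 \cdot 6}{219} + \frac{75}{-14}\right) \left(- 2 \left(-3 + 5\right)\right) = \left(0 \cdot 6 \cdot \frac{1}{219} + 75 \left(- \frac{1}{14}\right)\right) \left(\left(-2\right) 2\right) = \left(0 \cdot \frac{1}{219} - \frac{75}{14}\right) \left(-4\right) = \left(0 - \frac{75}{14}\right) \left(-4\right) = \left(- \frac{75}{14}\right) \left(-4\right) = \frac{150}{7}$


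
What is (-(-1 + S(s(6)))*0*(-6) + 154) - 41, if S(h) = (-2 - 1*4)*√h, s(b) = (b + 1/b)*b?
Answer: 113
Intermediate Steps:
s(b) = b*(b + 1/b)
S(h) = -6*√h (S(h) = (-2 - 4)*√h = -6*√h)
(-(-1 + S(s(6)))*0*(-6) + 154) - 41 = (-(-1 - 6*√(1 + 6²))*0*(-6) + 154) - 41 = (-(-1 - 6*√(1 + 36))*0*(-6) + 154) - 41 = (-(-1 - 6*√37)*0*(-6) + 154) - 41 = (-1*0*(-6) + 154) - 41 = (0*(-6) + 154) - 41 = (0 + 154) - 41 = 154 - 41 = 113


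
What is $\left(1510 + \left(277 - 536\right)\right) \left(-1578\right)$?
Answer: $-1974078$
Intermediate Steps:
$\left(1510 + \left(277 - 536\right)\right) \left(-1578\right) = \left(1510 - 259\right) \left(-1578\right) = 1251 \left(-1578\right) = -1974078$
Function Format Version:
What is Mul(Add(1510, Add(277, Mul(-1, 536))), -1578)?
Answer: -1974078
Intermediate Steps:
Mul(Add(1510, Add(277, Mul(-1, 536))), -1578) = Mul(Add(1510, Add(277, -536)), -1578) = Mul(Add(1510, -259), -1578) = Mul(1251, -1578) = -1974078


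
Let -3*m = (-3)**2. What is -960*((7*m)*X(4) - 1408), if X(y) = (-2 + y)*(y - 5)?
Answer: 1311360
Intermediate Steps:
X(y) = (-5 + y)*(-2 + y) (X(y) = (-2 + y)*(-5 + y) = (-5 + y)*(-2 + y))
m = -3 (m = -1/3*(-3)**2 = -1/3*9 = -3)
-960*((7*m)*X(4) - 1408) = -960*((7*(-3))*(10 + 4**2 - 7*4) - 1408) = -960*(-21*(10 + 16 - 28) - 1408) = -960*(-21*(-2) - 1408) = -960*(42 - 1408) = -960*(-1366) = 1311360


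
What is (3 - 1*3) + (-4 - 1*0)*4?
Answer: -16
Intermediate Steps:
(3 - 1*3) + (-4 - 1*0)*4 = (3 - 3) + (-4 + 0)*4 = 0 - 4*4 = 0 - 16 = -16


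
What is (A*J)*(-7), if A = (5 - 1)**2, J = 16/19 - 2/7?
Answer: -1184/19 ≈ -62.316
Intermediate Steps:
J = 74/133 (J = 16*(1/19) - 2*1/7 = 16/19 - 2/7 = 74/133 ≈ 0.55639)
A = 16 (A = 4**2 = 16)
(A*J)*(-7) = (16*(74/133))*(-7) = (1184/133)*(-7) = -1184/19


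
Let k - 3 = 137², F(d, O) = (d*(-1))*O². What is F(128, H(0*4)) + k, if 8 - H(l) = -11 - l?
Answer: -27436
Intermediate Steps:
H(l) = 19 + l (H(l) = 8 - (-11 - l) = 8 + (11 + l) = 19 + l)
F(d, O) = -d*O² (F(d, O) = (-d)*O² = -d*O²)
k = 18772 (k = 3 + 137² = 3 + 18769 = 18772)
F(128, H(0*4)) + k = -1*128*(19 + 0*4)² + 18772 = -1*128*(19 + 0)² + 18772 = -1*128*19² + 18772 = -1*128*361 + 18772 = -46208 + 18772 = -27436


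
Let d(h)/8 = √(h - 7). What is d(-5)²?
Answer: -768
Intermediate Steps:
d(h) = 8*√(-7 + h) (d(h) = 8*√(h - 7) = 8*√(-7 + h))
d(-5)² = (8*√(-7 - 5))² = (8*√(-12))² = (8*(2*I*√3))² = (16*I*√3)² = -768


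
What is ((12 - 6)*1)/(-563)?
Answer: -6/563 ≈ -0.010657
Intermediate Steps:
((12 - 6)*1)/(-563) = (6*1)*(-1/563) = 6*(-1/563) = -6/563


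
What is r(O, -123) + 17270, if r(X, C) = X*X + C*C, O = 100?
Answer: 42399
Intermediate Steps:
r(X, C) = C² + X² (r(X, C) = X² + C² = C² + X²)
r(O, -123) + 17270 = ((-123)² + 100²) + 17270 = (15129 + 10000) + 17270 = 25129 + 17270 = 42399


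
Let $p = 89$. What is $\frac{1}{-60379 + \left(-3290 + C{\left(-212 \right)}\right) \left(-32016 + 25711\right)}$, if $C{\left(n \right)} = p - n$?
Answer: $\frac{1}{18785266} \approx 5.3233 \cdot 10^{-8}$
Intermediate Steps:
$C{\left(n \right)} = 89 - n$
$\frac{1}{-60379 + \left(-3290 + C{\left(-212 \right)}\right) \left(-32016 + 25711\right)} = \frac{1}{-60379 + \left(-3290 + \left(89 - -212\right)\right) \left(-32016 + 25711\right)} = \frac{1}{-60379 + \left(-3290 + \left(89 + 212\right)\right) \left(-6305\right)} = \frac{1}{-60379 + \left(-3290 + 301\right) \left(-6305\right)} = \frac{1}{-60379 - -18845645} = \frac{1}{-60379 + 18845645} = \frac{1}{18785266}$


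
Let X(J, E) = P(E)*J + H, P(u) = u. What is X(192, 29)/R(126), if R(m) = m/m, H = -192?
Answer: 5376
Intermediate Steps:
R(m) = 1
X(J, E) = -192 + E*J (X(J, E) = E*J - 192 = -192 + E*J)
X(192, 29)/R(126) = (-192 + 29*192)/1 = (-192 + 5568)*1 = 5376*1 = 5376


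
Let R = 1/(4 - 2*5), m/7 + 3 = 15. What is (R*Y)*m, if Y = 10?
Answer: -140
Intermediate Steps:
m = 84 (m = -21 + 7*15 = -21 + 105 = 84)
R = -⅙ (R = 1/(4 - 10) = 1/(-6) = -⅙ ≈ -0.16667)
(R*Y)*m = -⅙*10*84 = -5/3*84 = -140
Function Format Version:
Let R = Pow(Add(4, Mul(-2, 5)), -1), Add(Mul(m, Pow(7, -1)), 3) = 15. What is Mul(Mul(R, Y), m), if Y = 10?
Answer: -140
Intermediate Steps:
m = 84 (m = Add(-21, Mul(7, 15)) = Add(-21, 105) = 84)
R = Rational(-1, 6) (R = Pow(Add(4, -10), -1) = Pow(-6, -1) = Rational(-1, 6) ≈ -0.16667)
Mul(Mul(R, Y), m) = Mul(Mul(Rational(-1, 6), 10), 84) = Mul(Rational(-5, 3), 84) = -140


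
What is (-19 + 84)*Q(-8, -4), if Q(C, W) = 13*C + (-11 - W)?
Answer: -7215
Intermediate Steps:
Q(C, W) = -11 - W + 13*C
(-19 + 84)*Q(-8, -4) = (-19 + 84)*(-11 - 1*(-4) + 13*(-8)) = 65*(-11 + 4 - 104) = 65*(-111) = -7215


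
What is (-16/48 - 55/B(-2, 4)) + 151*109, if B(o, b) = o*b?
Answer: 395173/24 ≈ 16466.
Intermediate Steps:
B(o, b) = b*o
(-16/48 - 55/B(-2, 4)) + 151*109 = (-16/48 - 55/(4*(-2))) + 151*109 = (-16*1/48 - 55/(-8)) + 16459 = (-⅓ - 55*(-⅛)) + 16459 = (-⅓ + 55/8) + 16459 = 157/24 + 16459 = 395173/24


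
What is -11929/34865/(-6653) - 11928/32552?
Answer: -345799116794/943832402305 ≈ -0.36638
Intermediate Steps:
-11929/34865/(-6653) - 11928/32552 = -11929*1/34865*(-1/6653) - 11928*1/32552 = -11929/34865*(-1/6653) - 1491/4069 = 11929/231956845 - 1491/4069 = -345799116794/943832402305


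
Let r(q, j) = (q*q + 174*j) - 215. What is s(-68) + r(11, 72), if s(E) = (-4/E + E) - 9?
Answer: 210070/17 ≈ 12357.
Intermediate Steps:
s(E) = -9 + E - 4/E (s(E) = (E - 4/E) - 9 = -9 + E - 4/E)
r(q, j) = -215 + q² + 174*j (r(q, j) = (q² + 174*j) - 215 = -215 + q² + 174*j)
s(-68) + r(11, 72) = (-9 - 68 - 4/(-68)) + (-215 + 11² + 174*72) = (-9 - 68 - 4*(-1/68)) + (-215 + 121 + 12528) = (-9 - 68 + 1/17) + 12434 = -1308/17 + 12434 = 210070/17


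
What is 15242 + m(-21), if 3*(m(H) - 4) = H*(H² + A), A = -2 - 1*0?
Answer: 12173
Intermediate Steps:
A = -2 (A = -2 + 0 = -2)
m(H) = 4 + H*(-2 + H²)/3 (m(H) = 4 + (H*(H² - 2))/3 = 4 + (H*(-2 + H²))/3 = 4 + H*(-2 + H²)/3)
15242 + m(-21) = 15242 + (4 - ⅔*(-21) + (⅓)*(-21)³) = 15242 + (4 + 14 + (⅓)*(-9261)) = 15242 + (4 + 14 - 3087) = 15242 - 3069 = 12173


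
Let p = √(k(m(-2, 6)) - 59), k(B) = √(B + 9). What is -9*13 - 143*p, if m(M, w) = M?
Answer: -117 - 143*I*√(59 - √7) ≈ -117.0 - 1073.5*I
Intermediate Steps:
k(B) = √(9 + B)
p = √(-59 + √7) (p = √(√(9 - 2) - 59) = √(√7 - 59) = √(-59 + √7) ≈ 7.5069*I)
-9*13 - 143*p = -9*13 - 143*√(-59 + √7) = -117 - 143*√(-59 + √7)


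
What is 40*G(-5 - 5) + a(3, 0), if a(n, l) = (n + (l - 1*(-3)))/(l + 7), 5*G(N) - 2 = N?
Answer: -442/7 ≈ -63.143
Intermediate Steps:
G(N) = ⅖ + N/5
a(n, l) = (3 + l + n)/(7 + l) (a(n, l) = (n + (l + 3))/(7 + l) = (n + (3 + l))/(7 + l) = (3 + l + n)/(7 + l))
40*G(-5 - 5) + a(3, 0) = 40*(⅖ + (-5 - 5)/5) + (3 + 0 + 3)/(7 + 0) = 40*(⅖ + (⅕)*(-10)) + 6/7 = 40*(⅖ - 2) + (⅐)*6 = 40*(-8/5) + 6/7 = -64 + 6/7 = -442/7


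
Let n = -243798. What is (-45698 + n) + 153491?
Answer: -136005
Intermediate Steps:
(-45698 + n) + 153491 = (-45698 - 243798) + 153491 = -289496 + 153491 = -136005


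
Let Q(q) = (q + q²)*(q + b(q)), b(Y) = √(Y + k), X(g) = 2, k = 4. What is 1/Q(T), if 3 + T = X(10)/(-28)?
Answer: -2744/48343 - 2744*√182/2078749 ≈ -0.074569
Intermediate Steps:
b(Y) = √(4 + Y) (b(Y) = √(Y + 4) = √(4 + Y))
T = -43/14 (T = -3 + 2/(-28) = -3 + 2*(-1/28) = -3 - 1/14 = -43/14 ≈ -3.0714)
Q(q) = (q + q²)*(q + √(4 + q))
1/Q(T) = 1/(-43*(-43/14 + (-43/14)² + √(4 - 43/14) - 43*√(4 - 43/14)/14)/14) = 1/(-43*(-43/14 + 1849/196 + √(13/14) - 43*√182/196)/14) = 1/(-43*(-43/14 + 1849/196 + √182/14 - 43*√182/196)/14) = 1/(-43*(1247/196 - 29*√182/196)/14) = 1/(-53621/2744 + 1247*√182/2744)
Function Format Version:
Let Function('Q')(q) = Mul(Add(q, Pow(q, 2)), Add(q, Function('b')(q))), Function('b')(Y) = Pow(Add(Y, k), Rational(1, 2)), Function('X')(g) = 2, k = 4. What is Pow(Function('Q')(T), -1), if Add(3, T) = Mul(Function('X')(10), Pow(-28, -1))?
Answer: Add(Rational(-2744, 48343), Mul(Rational(-2744, 2078749), Pow(182, Rational(1, 2)))) ≈ -0.074569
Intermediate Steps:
Function('b')(Y) = Pow(Add(4, Y), Rational(1, 2)) (Function('b')(Y) = Pow(Add(Y, 4), Rational(1, 2)) = Pow(Add(4, Y), Rational(1, 2)))
T = Rational(-43, 14) (T = Add(-3, Mul(2, Pow(-28, -1))) = Add(-3, Mul(2, Rational(-1, 28))) = Add(-3, Rational(-1, 14)) = Rational(-43, 14) ≈ -3.0714)
Function('Q')(q) = Mul(Add(q, Pow(q, 2)), Add(q, Pow(Add(4, q), Rational(1, 2))))
Pow(Function('Q')(T), -1) = Pow(Mul(Rational(-43, 14), Add(Rational(-43, 14), Pow(Rational(-43, 14), 2), Pow(Add(4, Rational(-43, 14)), Rational(1, 2)), Mul(Rational(-43, 14), Pow(Add(4, Rational(-43, 14)), Rational(1, 2))))), -1) = Pow(Mul(Rational(-43, 14), Add(Rational(-43, 14), Rational(1849, 196), Pow(Rational(13, 14), Rational(1, 2)), Mul(Rational(-43, 14), Pow(Rational(13, 14), Rational(1, 2))))), -1) = Pow(Mul(Rational(-43, 14), Add(Rational(-43, 14), Rational(1849, 196), Mul(Rational(1, 14), Pow(182, Rational(1, 2))), Mul(Rational(-43, 14), Mul(Rational(1, 14), Pow(182, Rational(1, 2)))))), -1) = Pow(Mul(Rational(-43, 14), Add(Rational(-43, 14), Rational(1849, 196), Mul(Rational(1, 14), Pow(182, Rational(1, 2))), Mul(Rational(-43, 196), Pow(182, Rational(1, 2))))), -1) = Pow(Mul(Rational(-43, 14), Add(Rational(1247, 196), Mul(Rational(-29, 196), Pow(182, Rational(1, 2))))), -1) = Pow(Add(Rational(-53621, 2744), Mul(Rational(1247, 2744), Pow(182, Rational(1, 2)))), -1)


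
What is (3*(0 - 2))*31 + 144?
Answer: -42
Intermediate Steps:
(3*(0 - 2))*31 + 144 = (3*(-2))*31 + 144 = -6*31 + 144 = -186 + 144 = -42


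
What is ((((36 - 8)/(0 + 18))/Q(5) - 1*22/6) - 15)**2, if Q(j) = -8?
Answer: 461041/1296 ≈ 355.74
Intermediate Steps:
((((36 - 8)/(0 + 18))/Q(5) - 1*22/6) - 15)**2 = ((((36 - 8)/(0 + 18))/(-8) - 1*22/6) - 15)**2 = (((28/18)*(-1/8) - 22*1/6) - 15)**2 = (((28*(1/18))*(-1/8) - 11/3) - 15)**2 = (((14/9)*(-1/8) - 11/3) - 15)**2 = ((-7/36 - 11/3) - 15)**2 = (-139/36 - 15)**2 = (-679/36)**2 = 461041/1296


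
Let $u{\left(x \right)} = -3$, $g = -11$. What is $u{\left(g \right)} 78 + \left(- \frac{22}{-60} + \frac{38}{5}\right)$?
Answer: $- \frac{6781}{30} \approx -226.03$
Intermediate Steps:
$u{\left(g \right)} 78 + \left(- \frac{22}{-60} + \frac{38}{5}\right) = \left(-3\right) 78 + \left(- \frac{22}{-60} + \frac{38}{5}\right) = -234 + \left(\left(-22\right) \left(- \frac{1}{60}\right) + 38 \cdot \frac{1}{5}\right) = -234 + \left(\frac{11}{30} + \frac{38}{5}\right) = -234 + \frac{239}{30} = - \frac{6781}{30}$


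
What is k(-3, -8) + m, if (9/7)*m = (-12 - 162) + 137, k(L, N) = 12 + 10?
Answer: -61/9 ≈ -6.7778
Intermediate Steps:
k(L, N) = 22
m = -259/9 (m = 7*((-12 - 162) + 137)/9 = 7*(-174 + 137)/9 = (7/9)*(-37) = -259/9 ≈ -28.778)
k(-3, -8) + m = 22 - 259/9 = -61/9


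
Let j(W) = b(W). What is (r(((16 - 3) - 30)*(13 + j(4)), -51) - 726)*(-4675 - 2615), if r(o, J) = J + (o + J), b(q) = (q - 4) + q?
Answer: 8142930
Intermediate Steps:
b(q) = -4 + 2*q (b(q) = (-4 + q) + q = -4 + 2*q)
j(W) = -4 + 2*W
r(o, J) = o + 2*J (r(o, J) = J + (J + o) = o + 2*J)
(r(((16 - 3) - 30)*(13 + j(4)), -51) - 726)*(-4675 - 2615) = ((((16 - 3) - 30)*(13 + (-4 + 2*4)) + 2*(-51)) - 726)*(-4675 - 2615) = (((13 - 30)*(13 + (-4 + 8)) - 102) - 726)*(-7290) = ((-17*(13 + 4) - 102) - 726)*(-7290) = ((-17*17 - 102) - 726)*(-7290) = ((-289 - 102) - 726)*(-7290) = (-391 - 726)*(-7290) = -1117*(-7290) = 8142930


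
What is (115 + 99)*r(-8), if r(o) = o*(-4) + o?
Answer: 5136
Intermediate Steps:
r(o) = -3*o (r(o) = -4*o + o = -3*o)
(115 + 99)*r(-8) = (115 + 99)*(-3*(-8)) = 214*24 = 5136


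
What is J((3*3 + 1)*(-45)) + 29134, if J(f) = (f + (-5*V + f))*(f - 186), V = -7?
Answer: 579274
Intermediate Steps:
J(f) = (-186 + f)*(35 + 2*f) (J(f) = (f + (-5*(-7) + f))*(f - 186) = (f + (35 + f))*(-186 + f) = (35 + 2*f)*(-186 + f) = (-186 + f)*(35 + 2*f))
J((3*3 + 1)*(-45)) + 29134 = (-6510 - 337*(3*3 + 1)*(-45) + 2*((3*3 + 1)*(-45))**2) + 29134 = (-6510 - 337*(9 + 1)*(-45) + 2*((9 + 1)*(-45))**2) + 29134 = (-6510 - 3370*(-45) + 2*(10*(-45))**2) + 29134 = (-6510 - 337*(-450) + 2*(-450)**2) + 29134 = (-6510 + 151650 + 2*202500) + 29134 = (-6510 + 151650 + 405000) + 29134 = 550140 + 29134 = 579274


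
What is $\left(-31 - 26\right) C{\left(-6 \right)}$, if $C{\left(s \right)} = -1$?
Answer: $57$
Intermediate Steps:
$\left(-31 - 26\right) C{\left(-6 \right)} = \left(-31 - 26\right) \left(-1\right) = \left(-57\right) \left(-1\right) = 57$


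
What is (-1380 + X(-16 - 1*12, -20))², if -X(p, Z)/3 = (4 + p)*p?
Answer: 11532816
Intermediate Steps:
X(p, Z) = -3*p*(4 + p) (X(p, Z) = -3*(4 + p)*p = -3*p*(4 + p))
(-1380 + X(-16 - 1*12, -20))² = (-1380 - 3*(-16 - 1*12)*(4 + (-16 - 1*12)))² = (-1380 - 3*(-16 - 12)*(4 + (-16 - 12)))² = (-1380 - 3*(-28)*(4 - 28))² = (-1380 - 3*(-28)*(-24))² = (-1380 - 2016)² = (-3396)² = 11532816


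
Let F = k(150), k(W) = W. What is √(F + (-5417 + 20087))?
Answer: 2*√3705 ≈ 121.74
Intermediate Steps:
F = 150
√(F + (-5417 + 20087)) = √(150 + (-5417 + 20087)) = √(150 + 14670) = √14820 = 2*√3705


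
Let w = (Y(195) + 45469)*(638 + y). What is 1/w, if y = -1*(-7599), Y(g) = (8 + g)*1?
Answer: 1/376200264 ≈ 2.6582e-9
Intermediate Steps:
Y(g) = 8 + g
y = 7599
w = 376200264 (w = ((8 + 195) + 45469)*(638 + 7599) = (203 + 45469)*8237 = 45672*8237 = 376200264)
1/w = 1/376200264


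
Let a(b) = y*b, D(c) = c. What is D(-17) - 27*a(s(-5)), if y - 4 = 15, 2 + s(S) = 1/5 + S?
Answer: 17357/5 ≈ 3471.4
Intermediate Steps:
s(S) = -9/5 + S (s(S) = -2 + (1/5 + S) = -9/5 + S)
y = 19 (y = 4 + 15 = 19)
a(b) = 19*b
D(-17) - 27*a(s(-5)) = -17 - 513*(-9/5 - 5) = -17 - 513*(-34)/5 = -17 - 27*(-646/5) = -17 + 17442/5 = 17357/5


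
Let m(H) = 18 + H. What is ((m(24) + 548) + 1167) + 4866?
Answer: 6623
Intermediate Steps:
((m(24) + 548) + 1167) + 4866 = (((18 + 24) + 548) + 1167) + 4866 = ((42 + 548) + 1167) + 4866 = (590 + 1167) + 4866 = 1757 + 4866 = 6623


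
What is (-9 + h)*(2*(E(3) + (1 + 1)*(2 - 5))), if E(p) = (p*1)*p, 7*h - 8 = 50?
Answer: -30/7 ≈ -4.2857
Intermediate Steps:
h = 58/7 (h = 8/7 + (1/7)*50 = 8/7 + 50/7 = 58/7 ≈ 8.2857)
E(p) = p**2 (E(p) = p*p = p**2)
(-9 + h)*(2*(E(3) + (1 + 1)*(2 - 5))) = (-9 + 58/7)*(2*(3**2 + (1 + 1)*(2 - 5))) = -10*(9 + 2*(-3))/7 = -10*(9 - 6)/7 = -10*3/7 = -5/7*6 = -30/7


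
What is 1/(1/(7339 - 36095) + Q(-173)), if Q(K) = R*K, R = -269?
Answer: 28756/1338217971 ≈ 2.1488e-5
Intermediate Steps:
Q(K) = -269*K
1/(1/(7339 - 36095) + Q(-173)) = 1/(1/(7339 - 36095) - 269*(-173)) = 1/(1/(-28756) + 46537) = 1/(-1/28756 + 46537) = 1/(1338217971/28756) = 28756/1338217971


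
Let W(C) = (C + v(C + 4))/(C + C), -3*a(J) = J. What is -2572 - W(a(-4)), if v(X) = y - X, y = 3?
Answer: -20573/8 ≈ -2571.6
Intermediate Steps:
a(J) = -J/3
v(X) = 3 - X
W(C) = -1/(2*C) (W(C) = (C + (3 - (C + 4)))/(C + C) = (C + (3 - (4 + C)))/((2*C)) = (C + (3 + (-4 - C)))*(1/(2*C)) = (C + (-1 - C))*(1/(2*C)) = -1/(2*C))
-2572 - W(a(-4)) = -2572 - (-1)/(2*((-⅓*(-4)))) = -2572 - (-1)/(2*4/3) = -2572 - (-1)*3/(2*4) = -2572 - 1*(-3/8) = -2572 + 3/8 = -20573/8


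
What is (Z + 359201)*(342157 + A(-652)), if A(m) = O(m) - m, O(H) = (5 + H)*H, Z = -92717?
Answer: 203767790052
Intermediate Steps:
O(H) = H*(5 + H)
A(m) = -m + m*(5 + m) (A(m) = m*(5 + m) - m = -m + m*(5 + m))
(Z + 359201)*(342157 + A(-652)) = (-92717 + 359201)*(342157 - 652*(4 - 652)) = 266484*(342157 - 652*(-648)) = 266484*(342157 + 422496) = 266484*764653 = 203767790052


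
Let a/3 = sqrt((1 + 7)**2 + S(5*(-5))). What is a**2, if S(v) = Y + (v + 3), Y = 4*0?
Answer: 378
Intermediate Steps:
Y = 0
S(v) = 3 + v (S(v) = 0 + (v + 3) = 0 + (3 + v) = 3 + v)
a = 3*sqrt(42) (a = 3*sqrt((1 + 7)**2 + (3 + 5*(-5))) = 3*sqrt(8**2 + (3 - 25)) = 3*sqrt(64 - 22) = 3*sqrt(42) ≈ 19.442)
a**2 = (3*sqrt(42))**2 = 378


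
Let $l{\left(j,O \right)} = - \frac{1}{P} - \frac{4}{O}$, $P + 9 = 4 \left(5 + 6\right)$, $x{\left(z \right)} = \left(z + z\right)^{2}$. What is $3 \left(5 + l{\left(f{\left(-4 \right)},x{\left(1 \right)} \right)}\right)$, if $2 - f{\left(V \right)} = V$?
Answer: $\frac{417}{35} \approx 11.914$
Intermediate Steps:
$f{\left(V \right)} = 2 - V$
$x{\left(z \right)} = 4 z^{2}$ ($x{\left(z \right)} = \left(2 z\right)^{2} = 4 z^{2}$)
$P = 35$ ($P = -9 + 4 \left(5 + 6\right) = -9 + 4 \cdot 11 = -9 + 44 = 35$)
$l{\left(j,O \right)} = - \frac{1}{35} - \frac{4}{O}$
$3 \left(5 + l{\left(f{\left(-4 \right)},x{\left(1 \right)} \right)}\right) = 3 \left(5 + \frac{-140 - 4 \cdot 1^{2}}{35 \cdot 4 \cdot 1^{2}}\right) = 3 \left(5 + \frac{-140 - 4 \cdot 1}{35 \cdot 4 \cdot 1}\right) = 3 \left(5 + \frac{-140 - 4}{35 \cdot 4}\right) = 3 \left(5 + \frac{1}{35} \cdot \frac{1}{4} \left(-140 - 4\right)\right) = 3 \left(5 + \frac{1}{35} \cdot \frac{1}{4} \left(-144\right)\right) = 3 \left(5 - \frac{36}{35}\right) = 3 \cdot \frac{139}{35} = \frac{417}{35}$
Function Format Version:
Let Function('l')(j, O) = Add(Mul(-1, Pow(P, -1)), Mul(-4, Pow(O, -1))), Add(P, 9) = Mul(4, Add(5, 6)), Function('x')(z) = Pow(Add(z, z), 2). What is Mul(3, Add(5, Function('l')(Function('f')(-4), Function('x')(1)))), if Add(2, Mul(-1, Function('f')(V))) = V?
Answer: Rational(417, 35) ≈ 11.914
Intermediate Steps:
Function('f')(V) = Add(2, Mul(-1, V))
Function('x')(z) = Mul(4, Pow(z, 2)) (Function('x')(z) = Pow(Mul(2, z), 2) = Mul(4, Pow(z, 2)))
P = 35 (P = Add(-9, Mul(4, Add(5, 6))) = Add(-9, Mul(4, 11)) = Add(-9, 44) = 35)
Function('l')(j, O) = Add(Rational(-1, 35), Mul(-4, Pow(O, -1))) (Function('l')(j, O) = Add(Mul(-1, Pow(35, -1)), Mul(-4, Pow(O, -1))) = Add(Mul(-1, Rational(1, 35)), Mul(-4, Pow(O, -1))) = Add(Rational(-1, 35), Mul(-4, Pow(O, -1))))
Mul(3, Add(5, Function('l')(Function('f')(-4), Function('x')(1)))) = Mul(3, Add(5, Mul(Rational(1, 35), Pow(Mul(4, Pow(1, 2)), -1), Add(-140, Mul(-1, Mul(4, Pow(1, 2))))))) = Mul(3, Add(5, Mul(Rational(1, 35), Pow(Mul(4, 1), -1), Add(-140, Mul(-1, Mul(4, 1)))))) = Mul(3, Add(5, Mul(Rational(1, 35), Pow(4, -1), Add(-140, Mul(-1, 4))))) = Mul(3, Add(5, Mul(Rational(1, 35), Rational(1, 4), Add(-140, -4)))) = Mul(3, Add(5, Mul(Rational(1, 35), Rational(1, 4), -144))) = Mul(3, Add(5, Rational(-36, 35))) = Mul(3, Rational(139, 35)) = Rational(417, 35)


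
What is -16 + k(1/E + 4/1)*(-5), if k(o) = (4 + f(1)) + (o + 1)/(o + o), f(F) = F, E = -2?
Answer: -619/14 ≈ -44.214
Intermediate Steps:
k(o) = 5 + (1 + o)/(2*o) (k(o) = (4 + 1) + (o + 1)/(o + o) = 5 + (1 + o)/((2*o)) = 5 + (1 + o)*(1/(2*o)) = 5 + (1 + o)/(2*o))
-16 + k(1/E + 4/1)*(-5) = -16 + ((1 + 11*(1/(-2) + 4/1))/(2*(1/(-2) + 4/1)))*(-5) = -16 + ((1 + 11*(1*(-½) + 4*1))/(2*(1*(-½) + 4*1)))*(-5) = -16 + ((1 + 11*(-½ + 4))/(2*(-½ + 4)))*(-5) = -16 + ((1 + 11*(7/2))/(2*(7/2)))*(-5) = -16 + ((½)*(2/7)*(1 + 77/2))*(-5) = -16 + ((½)*(2/7)*(79/2))*(-5) = -16 + (79/14)*(-5) = -16 - 395/14 = -619/14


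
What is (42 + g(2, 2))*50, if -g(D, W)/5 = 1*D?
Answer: 1600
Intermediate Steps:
g(D, W) = -5*D
(42 + g(2, 2))*50 = (42 - 5*2)*50 = (42 - 10)*50 = 32*50 = 1600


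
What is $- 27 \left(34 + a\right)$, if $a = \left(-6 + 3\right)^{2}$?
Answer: $-1161$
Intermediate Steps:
$a = 9$ ($a = \left(-3\right)^{2} = 9$)
$- 27 \left(34 + a\right) = - 27 \left(34 + 9\right) = \left(-27\right) 43 = -1161$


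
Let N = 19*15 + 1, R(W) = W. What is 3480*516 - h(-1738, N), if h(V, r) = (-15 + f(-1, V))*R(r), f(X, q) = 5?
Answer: 1798540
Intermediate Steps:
N = 286 (N = 285 + 1 = 286)
h(V, r) = -10*r (h(V, r) = (-15 + 5)*r = -10*r)
3480*516 - h(-1738, N) = 3480*516 - (-10)*286 = 1795680 - 1*(-2860) = 1795680 + 2860 = 1798540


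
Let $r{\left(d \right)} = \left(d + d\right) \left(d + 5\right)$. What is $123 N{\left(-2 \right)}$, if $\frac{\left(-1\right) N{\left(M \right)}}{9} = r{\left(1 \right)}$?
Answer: $-13284$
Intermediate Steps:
$r{\left(d \right)} = 2 d \left(5 + d\right)$
$N{\left(M \right)} = -108$ ($N{\left(M \right)} = - 9 \cdot 2 \cdot 1 \left(5 + 1\right) = - 9 \cdot 2 \cdot 1 \cdot 6 = \left(-9\right) 12 = -108$)
$123 N{\left(-2 \right)} = 123 \left(-108\right) = -13284$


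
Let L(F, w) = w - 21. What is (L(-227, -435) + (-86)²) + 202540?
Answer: 209480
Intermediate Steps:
L(F, w) = -21 + w
(L(-227, -435) + (-86)²) + 202540 = ((-21 - 435) + (-86)²) + 202540 = (-456 + 7396) + 202540 = 6940 + 202540 = 209480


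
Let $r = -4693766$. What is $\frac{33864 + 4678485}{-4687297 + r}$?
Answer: $- \frac{1570783}{3127021} \approx -0.50233$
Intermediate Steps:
$\frac{33864 + 4678485}{-4687297 + r} = \frac{33864 + 4678485}{-4687297 - 4693766} = \frac{4712349}{-9381063} = 4712349 \left(- \frac{1}{9381063}\right) = - \frac{1570783}{3127021}$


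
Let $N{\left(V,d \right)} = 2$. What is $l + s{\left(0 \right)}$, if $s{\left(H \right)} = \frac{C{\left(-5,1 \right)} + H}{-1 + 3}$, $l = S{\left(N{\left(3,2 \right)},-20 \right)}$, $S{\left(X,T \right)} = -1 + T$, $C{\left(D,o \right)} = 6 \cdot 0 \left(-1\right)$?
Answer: $-21$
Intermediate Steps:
$C{\left(D,o \right)} = 0$ ($C{\left(D,o \right)} = 0 \left(-1\right) = 0$)
$l = -21$ ($l = -1 - 20 = -21$)
$s{\left(H \right)} = \frac{H}{2}$ ($s{\left(H \right)} = \frac{0 + H}{-1 + 3} = \frac{H}{2}$)
$l + s{\left(0 \right)} = -21 + \frac{1}{2} \cdot 0 = -21 + 0 = -21$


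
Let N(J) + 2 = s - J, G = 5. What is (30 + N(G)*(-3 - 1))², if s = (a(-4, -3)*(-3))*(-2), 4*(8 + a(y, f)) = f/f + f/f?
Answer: 56644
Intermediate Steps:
a(y, f) = -15/2 (a(y, f) = -8 + (f/f + f/f)/4 = -8 + (1 + 1)/4 = -8 + (¼)*2 = -8 + ½ = -15/2)
s = -45 (s = -15/2*(-3)*(-2) = (45/2)*(-2) = -45)
N(J) = -47 - J (N(J) = -2 + (-45 - J) = -47 - J)
(30 + N(G)*(-3 - 1))² = (30 + (-47 - 1*5)*(-3 - 1))² = (30 + (-47 - 5)*(-4))² = (30 - 52*(-4))² = (30 + 208)² = 238² = 56644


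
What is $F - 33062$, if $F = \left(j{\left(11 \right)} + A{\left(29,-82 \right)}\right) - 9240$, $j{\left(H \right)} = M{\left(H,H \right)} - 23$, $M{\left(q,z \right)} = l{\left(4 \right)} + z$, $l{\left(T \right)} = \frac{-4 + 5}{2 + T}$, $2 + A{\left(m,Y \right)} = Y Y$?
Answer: $- \frac{213551}{6} \approx -35592.0$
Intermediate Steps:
$A{\left(m,Y \right)} = -2 + Y^{2}$ ($A{\left(m,Y \right)} = -2 + Y Y = -2 + Y^{2}$)
$l{\left(T \right)} = \frac{1}{2 + T}$ ($l{\left(T \right)} = 1 \frac{1}{2 + T} = \frac{1}{2 + T}$)
$M{\left(q,z \right)} = \frac{1}{6} + z$ ($M{\left(q,z \right)} = \frac{1}{2 + 4} + z = \frac{1}{6} + z$)
$j{\left(H \right)} = - \frac{137}{6} + H$ ($j{\left(H \right)} = \left(\frac{1}{6} + H\right) - 23 = - \frac{137}{6} + H$)
$F = - \frac{15179}{6}$ ($F = \left(\left(- \frac{137}{6} + 11\right) - \left(2 - \left(-82\right)^{2}\right)\right) - 9240 = \left(- \frac{71}{6} + \left(-2 + 6724\right)\right) - 9240 = \left(- \frac{71}{6} + 6722\right) - 9240 = \frac{40261}{6} - 9240 = - \frac{15179}{6} \approx -2529.8$)
$F - 33062 = - \frac{15179}{6} - 33062 = - \frac{213551}{6}$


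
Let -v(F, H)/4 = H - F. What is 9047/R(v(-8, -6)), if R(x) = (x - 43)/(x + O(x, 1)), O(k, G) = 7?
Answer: 9047/51 ≈ 177.39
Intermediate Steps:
v(F, H) = -4*H + 4*F (v(F, H) = -4*(H - F) = -4*H + 4*F)
R(x) = (-43 + x)/(7 + x) (R(x) = (x - 43)/(x + 7) = (-43 + x)/(7 + x))
9047/R(v(-8, -6)) = 9047/(((-43 + (-4*(-6) + 4*(-8)))/(7 + (-4*(-6) + 4*(-8))))) = 9047/(((-43 + (24 - 32))/(7 + (24 - 32)))) = 9047/(((-43 - 8)/(7 - 8))) = 9047/((-51/(-1))) = 9047/((-1*(-51))) = 9047/51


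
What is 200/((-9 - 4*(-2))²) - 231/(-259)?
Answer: 7433/37 ≈ 200.89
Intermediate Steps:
200/((-9 - 4*(-2))²) - 231/(-259) = 200/((-9 + 8)²) - 231*(-1/259) = 200/((-1)²) + 33/37 = 200/1 + 33/37 = 200*1 + 33/37 = 200 + 33/37 = 7433/37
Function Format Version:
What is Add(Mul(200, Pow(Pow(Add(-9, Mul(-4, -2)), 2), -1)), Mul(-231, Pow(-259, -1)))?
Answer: Rational(7433, 37) ≈ 200.89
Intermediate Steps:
Add(Mul(200, Pow(Pow(Add(-9, Mul(-4, -2)), 2), -1)), Mul(-231, Pow(-259, -1))) = Add(Mul(200, Pow(Pow(Add(-9, 8), 2), -1)), Mul(-231, Rational(-1, 259))) = Add(Mul(200, Pow(Pow(-1, 2), -1)), Rational(33, 37)) = Add(Mul(200, Pow(1, -1)), Rational(33, 37)) = Add(Mul(200, 1), Rational(33, 37)) = Add(200, Rational(33, 37)) = Rational(7433, 37)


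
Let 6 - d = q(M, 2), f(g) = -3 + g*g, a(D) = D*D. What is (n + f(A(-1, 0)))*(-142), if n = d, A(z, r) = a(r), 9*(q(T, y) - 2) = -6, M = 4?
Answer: -710/3 ≈ -236.67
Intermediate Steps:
a(D) = D²
q(T, y) = 4/3 (q(T, y) = 2 + (⅑)*(-6) = 2 - ⅔ = 4/3)
A(z, r) = r²
f(g) = -3 + g²
d = 14/3 (d = 6 - 1*4/3 = 6 - 4/3 = 14/3 ≈ 4.6667)
n = 14/3 ≈ 4.6667
(n + f(A(-1, 0)))*(-142) = (14/3 + (-3 + (0²)²))*(-142) = (14/3 + (-3 + 0²))*(-142) = (14/3 + (-3 + 0))*(-142) = (14/3 - 3)*(-142) = (5/3)*(-142) = -710/3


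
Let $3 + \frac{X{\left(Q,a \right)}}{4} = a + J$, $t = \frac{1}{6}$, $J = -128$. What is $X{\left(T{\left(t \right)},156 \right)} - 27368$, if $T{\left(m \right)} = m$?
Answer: $-27268$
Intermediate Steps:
$t = \frac{1}{6} \approx 0.16667$
$X{\left(Q,a \right)} = -524 + 4 a$ ($X{\left(Q,a \right)} = -12 + 4 \left(a - 128\right) = -12 + 4 \left(-128 + a\right) = -12 + \left(-512 + 4 a\right) = -524 + 4 a$)
$X{\left(T{\left(t \right)},156 \right)} - 27368 = \left(-524 + 4 \cdot 156\right) - 27368 = \left(-524 + 624\right) - 27368 = 100 - 27368 = -27268$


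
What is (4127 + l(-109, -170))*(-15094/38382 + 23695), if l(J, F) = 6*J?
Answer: 1579253666654/19191 ≈ 8.2291e+7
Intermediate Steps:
(4127 + l(-109, -170))*(-15094/38382 + 23695) = (4127 + 6*(-109))*(-15094/38382 + 23695) = (4127 - 654)*(-15094*1/38382 + 23695) = 3473*(-7547/19191 + 23695) = 3473*(454723198/19191) = 1579253666654/19191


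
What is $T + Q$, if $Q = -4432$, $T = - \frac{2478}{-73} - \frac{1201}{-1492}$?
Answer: $- \frac{478930863}{108916} \approx -4397.3$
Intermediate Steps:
$T = \frac{3784849}{108916}$ ($T = \left(-2478\right) \left(- \frac{1}{73}\right) - - \frac{1201}{1492} = \frac{2478}{73} + \frac{1201}{1492} = \frac{3784849}{108916} \approx 34.75$)
$T + Q = \frac{3784849}{108916} - 4432 = - \frac{478930863}{108916}$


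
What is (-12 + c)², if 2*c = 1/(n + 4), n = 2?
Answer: 20449/144 ≈ 142.01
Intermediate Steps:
c = 1/12 (c = 1/(2*(2 + 4)) = (½)/6 = (½)*(⅙) = 1/12 ≈ 0.083333)
(-12 + c)² = (-12 + 1/12)² = (-143/12)² = 20449/144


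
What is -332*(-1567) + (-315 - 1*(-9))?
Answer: 519938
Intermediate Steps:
-332*(-1567) + (-315 - 1*(-9)) = 520244 + (-315 + 9) = 520244 - 306 = 519938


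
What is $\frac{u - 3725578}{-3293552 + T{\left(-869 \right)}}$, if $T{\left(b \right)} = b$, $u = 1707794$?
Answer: $\frac{2017784}{3294421} \approx 0.61248$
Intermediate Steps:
$\frac{u - 3725578}{-3293552 + T{\left(-869 \right)}} = \frac{1707794 - 3725578}{-3293552 - 869} = - \frac{2017784}{-3294421} = \left(-2017784\right) \left(- \frac{1}{3294421}\right) = \frac{2017784}{3294421}$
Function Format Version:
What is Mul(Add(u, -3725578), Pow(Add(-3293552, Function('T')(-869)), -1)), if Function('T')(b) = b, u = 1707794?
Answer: Rational(2017784, 3294421) ≈ 0.61248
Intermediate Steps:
Mul(Add(u, -3725578), Pow(Add(-3293552, Function('T')(-869)), -1)) = Mul(Add(1707794, -3725578), Pow(Add(-3293552, -869), -1)) = Mul(-2017784, Pow(-3294421, -1)) = Mul(-2017784, Rational(-1, 3294421)) = Rational(2017784, 3294421)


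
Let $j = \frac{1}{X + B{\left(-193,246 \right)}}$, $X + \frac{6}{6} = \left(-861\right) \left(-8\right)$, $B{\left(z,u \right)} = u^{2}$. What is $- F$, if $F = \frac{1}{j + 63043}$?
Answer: $- \frac{67403}{4249287330} \approx -1.5862 \cdot 10^{-5}$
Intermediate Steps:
$X = 6887$ ($X = -1 - -6888 = -1 + 6888 = 6887$)
$j = \frac{1}{67403}$ ($j = \frac{1}{6887 + 246^{2}} = \frac{1}{6887 + 60516} = \frac{1}{67403} \approx 1.4836 \cdot 10^{-5}$)
$F = \frac{67403}{4249287330}$ ($F = \frac{1}{\frac{1}{67403} + 63043} = \frac{1}{\frac{4249287330}{67403}} = \frac{67403}{4249287330} \approx 1.5862 \cdot 10^{-5}$)
$- F = \left(-1\right) \frac{67403}{4249287330} = - \frac{67403}{4249287330}$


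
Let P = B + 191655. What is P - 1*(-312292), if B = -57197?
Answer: 446750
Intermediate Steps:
P = 134458 (P = -57197 + 191655 = 134458)
P - 1*(-312292) = 134458 - 1*(-312292) = 134458 + 312292 = 446750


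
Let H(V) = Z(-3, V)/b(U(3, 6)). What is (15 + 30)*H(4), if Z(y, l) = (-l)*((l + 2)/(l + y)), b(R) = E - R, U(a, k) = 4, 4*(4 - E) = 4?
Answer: 1080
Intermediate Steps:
E = 3 (E = 4 - 1/4*4 = 4 - 1 = 3)
b(R) = 3 - R
Z(y, l) = -l*(2 + l)/(l + y) (Z(y, l) = (-l)*((2 + l)/(l + y)) = -l*(2 + l)/(l + y))
H(V) = V*(2 + V)/(-3 + V) (H(V) = (-V*(2 + V)/(V - 3))/(3 - 1*4) = (-V*(2 + V)/(-3 + V))/(3 - 4) = -V*(2 + V)/(-3 + V)/(-1) = -V*(2 + V)/(-3 + V)*(-1) = V*(2 + V)/(-3 + V))
(15 + 30)*H(4) = (15 + 30)*(4*(2 + 4)/(-3 + 4)) = 45*(4*6/1) = 45*(4*1*6) = 45*24 = 1080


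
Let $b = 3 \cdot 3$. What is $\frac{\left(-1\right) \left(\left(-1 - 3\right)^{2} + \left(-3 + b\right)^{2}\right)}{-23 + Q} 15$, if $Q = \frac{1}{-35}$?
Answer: $\frac{1050}{31} \approx 33.871$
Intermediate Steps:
$b = 9$
$Q = - \frac{1}{35} \approx -0.028571$
$\frac{\left(-1\right) \left(\left(-1 - 3\right)^{2} + \left(-3 + b\right)^{2}\right)}{-23 + Q} 15 = \frac{\left(-1\right) \left(\left(-1 - 3\right)^{2} + \left(-3 + 9\right)^{2}\right)}{-23 - \frac{1}{35}} \cdot 15 = \frac{\left(-1\right) \left(\left(-4\right)^{2} + 6^{2}\right)}{- \frac{806}{35}} \cdot 15 = - (16 + 36) \left(- \frac{35}{806}\right) 15 = \left(-1\right) 52 \left(- \frac{35}{806}\right) 15 = \left(-52\right) \left(- \frac{35}{806}\right) 15 = \frac{70}{31} \cdot 15 = \frac{1050}{31}$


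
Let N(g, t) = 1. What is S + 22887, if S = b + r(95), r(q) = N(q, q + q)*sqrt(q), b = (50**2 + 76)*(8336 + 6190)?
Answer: 37441863 + sqrt(95) ≈ 3.7442e+7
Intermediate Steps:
b = 37418976 (b = (2500 + 76)*14526 = 2576*14526 = 37418976)
r(q) = sqrt(q) (r(q) = 1*sqrt(q) = sqrt(q))
S = 37418976 + sqrt(95) ≈ 3.7419e+7
S + 22887 = (37418976 + sqrt(95)) + 22887 = 37441863 + sqrt(95)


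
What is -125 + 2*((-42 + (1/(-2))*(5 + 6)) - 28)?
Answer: -276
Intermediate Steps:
-125 + 2*((-42 + (1/(-2))*(5 + 6)) - 28) = -125 + 2*((-42 + (1*(-½))*11) - 28) = -125 + 2*((-42 - ½*11) - 28) = -125 + 2*((-42 - 11/2) - 28) = -125 + 2*(-95/2 - 28) = -125 + 2*(-151/2) = -125 - 151 = -276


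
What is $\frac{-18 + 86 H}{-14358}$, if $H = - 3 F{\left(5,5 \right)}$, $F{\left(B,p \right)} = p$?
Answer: $\frac{218}{2393} \approx 0.091099$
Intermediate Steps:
$H = -15$ ($H = \left(-3\right) 5 = -15$)
$\frac{-18 + 86 H}{-14358} = \frac{-18 + 86 \left(-15\right)}{-14358} = \left(-18 - 1290\right) \left(- \frac{1}{14358}\right) = \left(-1308\right) \left(- \frac{1}{14358}\right) = \frac{218}{2393}$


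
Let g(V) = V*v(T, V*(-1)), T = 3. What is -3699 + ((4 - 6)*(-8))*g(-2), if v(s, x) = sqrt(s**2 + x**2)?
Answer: -3699 - 32*sqrt(13) ≈ -3814.4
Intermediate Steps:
g(V) = V*sqrt(9 + V**2) (g(V) = V*sqrt(3**2 + (V*(-1))**2) = V*sqrt(9 + (-V)**2) = V*sqrt(9 + V**2))
-3699 + ((4 - 6)*(-8))*g(-2) = -3699 + ((4 - 6)*(-8))*(-2*sqrt(9 + (-2)**2)) = -3699 + (-2*(-8))*(-2*sqrt(9 + 4)) = -3699 + 16*(-2*sqrt(13)) = -3699 - 32*sqrt(13)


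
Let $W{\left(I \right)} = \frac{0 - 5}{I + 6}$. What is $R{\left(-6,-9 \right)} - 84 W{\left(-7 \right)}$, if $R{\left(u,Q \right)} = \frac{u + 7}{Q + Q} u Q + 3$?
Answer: $-420$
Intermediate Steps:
$W{\left(I \right)} = - \frac{5}{6 + I}$
$R{\left(u,Q \right)} = 3 + \frac{u \left(7 + u\right)}{2}$ ($R{\left(u,Q \right)} = \frac{7 + u}{2 Q} u Q + 3 = \frac{u \left(7 + u\right)}{2 Q} Q + 3 = \frac{u \left(7 + u\right)}{2} + 3 = 3 + \frac{u \left(7 + u\right)}{2}$)
$R{\left(-6,-9 \right)} - 84 W{\left(-7 \right)} = \left(3 + \frac{\left(-6\right)^{2}}{2} + \frac{7}{2} \left(-6\right)\right) - 84 \left(- \frac{5}{6 - 7}\right) = \left(3 + \frac{1}{2} \cdot 36 - 21\right) - 84 \left(- \frac{5}{-1}\right) = \left(3 + 18 - 21\right) - 84 \left(\left(-5\right) \left(-1\right)\right) = 0 - 420 = -420$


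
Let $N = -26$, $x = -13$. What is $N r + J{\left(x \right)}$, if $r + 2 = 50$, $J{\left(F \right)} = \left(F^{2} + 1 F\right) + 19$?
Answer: $-1073$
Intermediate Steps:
$J{\left(F \right)} = 19 + F + F^{2}$ ($J{\left(F \right)} = \left(F^{2} + F\right) + 19 = \left(F + F^{2}\right) + 19 = 19 + F + F^{2}$)
$r = 48$ ($r = -2 + 50 = 48$)
$N r + J{\left(x \right)} = \left(-26\right) 48 + \left(19 - 13 + \left(-13\right)^{2}\right) = -1248 + \left(19 - 13 + 169\right) = -1248 + 175 = -1073$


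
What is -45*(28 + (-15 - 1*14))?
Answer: 45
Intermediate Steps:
-45*(28 + (-15 - 1*14)) = -45*(28 + (-15 - 14)) = -45*(28 - 29) = -45*(-1) = 45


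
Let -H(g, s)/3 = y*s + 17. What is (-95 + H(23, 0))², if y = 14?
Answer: 21316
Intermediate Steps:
H(g, s) = -51 - 42*s (H(g, s) = -3*(14*s + 17) = -3*(17 + 14*s) = -51 - 42*s)
(-95 + H(23, 0))² = (-95 + (-51 - 42*0))² = (-95 + (-51 + 0))² = (-95 - 51)² = (-146)² = 21316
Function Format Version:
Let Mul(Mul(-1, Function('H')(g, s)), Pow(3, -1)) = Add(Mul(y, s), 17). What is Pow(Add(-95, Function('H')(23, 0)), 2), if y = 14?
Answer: 21316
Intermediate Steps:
Function('H')(g, s) = Add(-51, Mul(-42, s)) (Function('H')(g, s) = Mul(-3, Add(Mul(14, s), 17)) = Mul(-3, Add(17, Mul(14, s))) = Add(-51, Mul(-42, s)))
Pow(Add(-95, Function('H')(23, 0)), 2) = Pow(Add(-95, Add(-51, Mul(-42, 0))), 2) = Pow(Add(-95, Add(-51, 0)), 2) = Pow(Add(-95, -51), 2) = Pow(-146, 2) = 21316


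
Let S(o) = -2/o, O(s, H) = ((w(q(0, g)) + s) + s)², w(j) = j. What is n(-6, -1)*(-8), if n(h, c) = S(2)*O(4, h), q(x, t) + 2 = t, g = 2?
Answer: 512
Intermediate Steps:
q(x, t) = -2 + t
O(s, H) = 4*s² (O(s, H) = (((-2 + 2) + s) + s)² = ((0 + s) + s)² = (s + s)² = (2*s)² = 4*s²)
n(h, c) = -64 (n(h, c) = (-2/2)*(4*4²) = (-2*½)*(4*16) = -1*64 = -64)
n(-6, -1)*(-8) = -64*(-8) = 512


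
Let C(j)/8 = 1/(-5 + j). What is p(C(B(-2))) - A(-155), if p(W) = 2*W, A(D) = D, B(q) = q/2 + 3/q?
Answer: 2293/15 ≈ 152.87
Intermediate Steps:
B(q) = q/2 + 3/q (B(q) = q*(½) + 3/q = q/2 + 3/q)
C(j) = 8/(-5 + j)
p(C(B(-2))) - A(-155) = 2*(8/(-5 + ((½)*(-2) + 3/(-2)))) - 1*(-155) = 2*(8/(-5 + (-1 + 3*(-½)))) + 155 = 2*(8/(-5 + (-1 - 3/2))) + 155 = 2*(8/(-5 - 5/2)) + 155 = 2*(8/(-15/2)) + 155 = 2*(8*(-2/15)) + 155 = 2*(-16/15) + 155 = -32/15 + 155 = 2293/15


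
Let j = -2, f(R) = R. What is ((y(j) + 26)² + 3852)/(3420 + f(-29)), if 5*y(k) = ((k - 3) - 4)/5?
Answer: 2818381/2119375 ≈ 1.3298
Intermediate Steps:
y(k) = -7/25 + k/25 (y(k) = (((k - 3) - 4)/5)/5 = (((-3 + k) - 4)*(⅕))/5 = ((-7 + k)*(⅕))/5 = (-7/5 + k/5)/5 = -7/25 + k/25)
((y(j) + 26)² + 3852)/(3420 + f(-29)) = (((-7/25 + (1/25)*(-2)) + 26)² + 3852)/(3420 - 29) = (((-7/25 - 2/25) + 26)² + 3852)/3391 = ((-9/25 + 26)² + 3852)*(1/3391) = ((641/25)² + 3852)*(1/3391) = (410881/625 + 3852)*(1/3391) = (2818381/625)*(1/3391) = 2818381/2119375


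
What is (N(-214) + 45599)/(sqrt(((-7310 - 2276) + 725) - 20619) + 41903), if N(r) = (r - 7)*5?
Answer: 1864432082/1755890889 - 88988*I*sqrt(7370)/1755890889 ≈ 1.0618 - 0.0043508*I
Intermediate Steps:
N(r) = -35 + 5*r (N(r) = (-7 + r)*5 = -35 + 5*r)
(N(-214) + 45599)/(sqrt(((-7310 - 2276) + 725) - 20619) + 41903) = ((-35 + 5*(-214)) + 45599)/(sqrt(((-7310 - 2276) + 725) - 20619) + 41903) = ((-35 - 1070) + 45599)/(sqrt((-9586 + 725) - 20619) + 41903) = (-1105 + 45599)/(sqrt(-8861 - 20619) + 41903) = 44494/(sqrt(-29480) + 41903) = 44494/(2*I*sqrt(7370) + 41903) = 44494/(41903 + 2*I*sqrt(7370))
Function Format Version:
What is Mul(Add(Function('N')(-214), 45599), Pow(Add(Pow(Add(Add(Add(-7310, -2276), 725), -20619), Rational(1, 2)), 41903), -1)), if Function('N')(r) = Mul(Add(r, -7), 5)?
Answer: Add(Rational(1864432082, 1755890889), Mul(Rational(-88988, 1755890889), I, Pow(7370, Rational(1, 2)))) ≈ Add(1.0618, Mul(-0.0043508, I))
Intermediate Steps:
Function('N')(r) = Add(-35, Mul(5, r)) (Function('N')(r) = Mul(Add(-7, r), 5) = Add(-35, Mul(5, r)))
Mul(Add(Function('N')(-214), 45599), Pow(Add(Pow(Add(Add(Add(-7310, -2276), 725), -20619), Rational(1, 2)), 41903), -1)) = Mul(Add(Add(-35, Mul(5, -214)), 45599), Pow(Add(Pow(Add(Add(Add(-7310, -2276), 725), -20619), Rational(1, 2)), 41903), -1)) = Mul(Add(Add(-35, -1070), 45599), Pow(Add(Pow(Add(Add(-9586, 725), -20619), Rational(1, 2)), 41903), -1)) = Mul(Add(-1105, 45599), Pow(Add(Pow(Add(-8861, -20619), Rational(1, 2)), 41903), -1)) = Mul(44494, Pow(Add(Pow(-29480, Rational(1, 2)), 41903), -1)) = Mul(44494, Pow(Add(Mul(2, I, Pow(7370, Rational(1, 2))), 41903), -1)) = Mul(44494, Pow(Add(41903, Mul(2, I, Pow(7370, Rational(1, 2)))), -1))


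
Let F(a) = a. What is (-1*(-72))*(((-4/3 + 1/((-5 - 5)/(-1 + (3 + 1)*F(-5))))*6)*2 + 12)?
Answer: 7632/5 ≈ 1526.4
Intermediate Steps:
(-1*(-72))*(((-4/3 + 1/((-5 - 5)/(-1 + (3 + 1)*F(-5))))*6)*2 + 12) = (-1*(-72))*(((-4/3 + 1/((-5 - 5)/(-1 + (3 + 1)*(-5))))*6)*2 + 12) = 72*(((-4*1/3 + 1/(-10/(-1 + 4*(-5))))*6)*2 + 12) = 72*(((-4/3 + 1/(-10/(-1 - 20)))*6)*2 + 12) = 72*(((-4/3 + 1/(-10/(-21)))*6)*2 + 12) = 72*(((-4/3 + 1/(-10*(-1/21)))*6)*2 + 12) = 72*(((-4/3 + 1/(10/21))*6)*2 + 12) = 72*(((-4/3 + 1*(21/10))*6)*2 + 12) = 72*(((-4/3 + 21/10)*6)*2 + 12) = 72*(((23/30)*6)*2 + 12) = 72*((23/5)*2 + 12) = 72*(46/5 + 12) = 72*(106/5) = 7632/5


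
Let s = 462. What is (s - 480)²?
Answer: 324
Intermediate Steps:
(s - 480)² = (462 - 480)² = (-18)² = 324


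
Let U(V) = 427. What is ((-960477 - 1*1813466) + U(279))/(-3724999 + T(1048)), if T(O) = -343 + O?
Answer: 1386758/1862147 ≈ 0.74471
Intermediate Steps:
((-960477 - 1*1813466) + U(279))/(-3724999 + T(1048)) = ((-960477 - 1*1813466) + 427)/(-3724999 + (-343 + 1048)) = ((-960477 - 1813466) + 427)/(-3724999 + 705) = (-2773943 + 427)/(-3724294) = -2773516*(-1/3724294) = 1386758/1862147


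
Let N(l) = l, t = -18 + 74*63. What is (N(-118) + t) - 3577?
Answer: 949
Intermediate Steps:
t = 4644 (t = -18 + 4662 = 4644)
(N(-118) + t) - 3577 = (-118 + 4644) - 3577 = 4526 - 3577 = 949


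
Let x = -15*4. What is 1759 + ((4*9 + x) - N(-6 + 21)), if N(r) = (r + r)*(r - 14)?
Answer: 1705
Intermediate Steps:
N(r) = 2*r*(-14 + r) (N(r) = (2*r)*(-14 + r) = 2*r*(-14 + r))
x = -60 (x = -5*12 = -60)
1759 + ((4*9 + x) - N(-6 + 21)) = 1759 + ((4*9 - 60) - 2*(-6 + 21)*(-14 + (-6 + 21))) = 1759 + ((36 - 60) - 2*15*(-14 + 15)) = 1759 + (-24 - 2*15) = 1759 + (-24 - 1*30) = 1759 + (-24 - 30) = 1759 - 54 = 1705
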